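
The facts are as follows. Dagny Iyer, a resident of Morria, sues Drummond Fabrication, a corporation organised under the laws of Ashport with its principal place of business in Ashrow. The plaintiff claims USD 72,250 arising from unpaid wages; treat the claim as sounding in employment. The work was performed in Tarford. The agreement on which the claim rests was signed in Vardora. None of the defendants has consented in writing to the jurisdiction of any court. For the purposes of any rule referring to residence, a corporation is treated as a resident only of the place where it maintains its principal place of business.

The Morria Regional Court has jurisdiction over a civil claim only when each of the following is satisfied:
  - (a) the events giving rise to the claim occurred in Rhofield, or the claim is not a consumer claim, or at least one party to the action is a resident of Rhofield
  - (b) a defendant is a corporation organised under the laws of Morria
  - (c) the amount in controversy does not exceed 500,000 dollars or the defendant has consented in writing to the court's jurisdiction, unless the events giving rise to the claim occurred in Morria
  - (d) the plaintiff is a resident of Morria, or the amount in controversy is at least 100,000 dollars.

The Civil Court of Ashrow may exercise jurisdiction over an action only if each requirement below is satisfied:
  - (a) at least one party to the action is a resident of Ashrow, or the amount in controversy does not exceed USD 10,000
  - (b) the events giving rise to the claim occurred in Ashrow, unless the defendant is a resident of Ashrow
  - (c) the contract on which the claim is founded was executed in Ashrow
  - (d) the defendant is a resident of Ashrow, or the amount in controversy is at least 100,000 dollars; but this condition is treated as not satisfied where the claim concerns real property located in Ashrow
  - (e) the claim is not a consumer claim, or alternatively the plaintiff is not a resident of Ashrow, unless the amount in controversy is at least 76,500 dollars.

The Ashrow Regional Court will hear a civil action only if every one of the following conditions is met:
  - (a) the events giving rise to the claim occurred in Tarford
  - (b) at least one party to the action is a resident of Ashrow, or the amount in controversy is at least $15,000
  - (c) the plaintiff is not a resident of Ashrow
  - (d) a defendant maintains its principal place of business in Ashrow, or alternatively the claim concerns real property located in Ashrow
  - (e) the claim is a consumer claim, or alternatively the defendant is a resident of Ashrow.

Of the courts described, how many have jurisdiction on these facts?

The Morria Regional Court:
  (a) The claim is an employment claim, not a consumer claim, which satisfies one of the alternatives. Satisfied.
  (b) The corporate defendant(s) are organised in Ashport, not Morria. Fails.
  (c) The amount in controversy is $72,250, within the $500,000 ceiling, so one alternative holds. Met.
  (d) The plaintiff resides in Morria — that alternative is enough. Satisfied.
  → No jurisdiction.
The Civil Court of Ashrow:
  (a) Drummond Fabrication resides in Ashrow, so one alternative holds. Condition met.
  (b) The operative events occurred in Tarford, not Ashrow. The proviso rescues it, though: the defendant resides in Ashrow. Met.
  (c) The contract was executed in Vardora, not Ashrow. Condition not met.
  (d) The defendant resides in Ashrow, so one alternative holds. And the carve-out is inapplicable — the claim does not concern real property. Condition met.
  (e) The claim is an employment claim, not a consumer claim, which satisfies one of the alternatives. Condition met.
  → No jurisdiction.
The Ashrow Regional Court:
  (a) The operative events occurred in Tarford. Condition met.
  (b) Drummond Fabrication resides in Ashrow, so this disjunct is met. Condition met.
  (c) The plaintiff resides in Morria, which is not Ashrow. Satisfied.
  (d) Drummond Fabrication has its principal place of business in Ashrow, so this disjunct is met. Met.
  (e) The defendant resides in Ashrow, so this disjunct is met. Satisfied.
  → All conditions met; jurisdiction exists.
Courts with jurisdiction: the Ashrow Regional Court — 1 in total.

1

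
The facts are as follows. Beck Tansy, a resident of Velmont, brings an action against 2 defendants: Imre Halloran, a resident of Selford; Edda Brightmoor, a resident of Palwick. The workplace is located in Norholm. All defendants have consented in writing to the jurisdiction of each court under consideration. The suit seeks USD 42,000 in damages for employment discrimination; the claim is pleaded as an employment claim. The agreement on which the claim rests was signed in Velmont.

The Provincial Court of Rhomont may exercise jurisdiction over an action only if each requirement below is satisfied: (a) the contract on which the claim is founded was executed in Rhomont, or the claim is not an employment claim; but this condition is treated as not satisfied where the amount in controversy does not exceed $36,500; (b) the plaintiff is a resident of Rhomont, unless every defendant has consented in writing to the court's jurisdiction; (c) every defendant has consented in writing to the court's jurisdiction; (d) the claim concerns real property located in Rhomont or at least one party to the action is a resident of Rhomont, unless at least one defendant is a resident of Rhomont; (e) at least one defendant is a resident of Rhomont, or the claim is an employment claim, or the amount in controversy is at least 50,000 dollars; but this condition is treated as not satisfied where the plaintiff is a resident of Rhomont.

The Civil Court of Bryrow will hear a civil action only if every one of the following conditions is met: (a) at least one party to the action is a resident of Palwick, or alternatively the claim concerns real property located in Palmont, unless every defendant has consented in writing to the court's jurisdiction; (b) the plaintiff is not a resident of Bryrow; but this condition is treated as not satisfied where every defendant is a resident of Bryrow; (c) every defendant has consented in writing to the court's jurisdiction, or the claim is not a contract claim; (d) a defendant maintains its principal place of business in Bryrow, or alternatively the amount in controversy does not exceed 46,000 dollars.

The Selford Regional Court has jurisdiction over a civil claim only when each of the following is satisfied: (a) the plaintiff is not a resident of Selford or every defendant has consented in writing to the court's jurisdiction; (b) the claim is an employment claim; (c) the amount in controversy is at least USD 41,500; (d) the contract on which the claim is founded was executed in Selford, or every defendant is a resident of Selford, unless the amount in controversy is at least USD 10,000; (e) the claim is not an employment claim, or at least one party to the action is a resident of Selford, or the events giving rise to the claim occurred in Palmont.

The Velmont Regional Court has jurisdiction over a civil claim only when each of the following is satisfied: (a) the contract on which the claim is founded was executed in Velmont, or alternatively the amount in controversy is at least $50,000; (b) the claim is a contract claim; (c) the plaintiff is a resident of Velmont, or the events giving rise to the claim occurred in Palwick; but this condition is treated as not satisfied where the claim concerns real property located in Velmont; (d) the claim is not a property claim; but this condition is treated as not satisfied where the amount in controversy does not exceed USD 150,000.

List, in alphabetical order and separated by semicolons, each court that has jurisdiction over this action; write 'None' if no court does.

The Provincial Court of Rhomont:
  (a) The contract was executed in Velmont, not Rhomont; the claim is an employment claim — none of the alternatives is met. Condition not met.
  (b) The plaintiff resides in Velmont, not Rhomont. However, every defendant has filed written consent, so the 'unless' proviso supplies this condition. Condition met.
  (c) Every defendant has filed written consent. Condition met.
  (d) The claim does not concern real property; no party resides in Rhomont — none of the alternatives is met. Nor does the 'unless' clause help: no defendant resides in Rhomont (they reside in Selford, Palwick). Fails.
  (e) The claim is an employment claim, which satisfies one of the alternatives. And the carve-out is inapplicable — the plaintiff resides in Velmont, not Rhomont. Condition met.
  → The court lacks jurisdiction.
The Civil Court of Bryrow:
  (a) Edda Brightmoor resides in Palwick — that alternative is enough. Condition met.
  (b) The plaintiff resides in Velmont, which is not Bryrow. The carve-out does not apply: the defendants reside as follows — Imre Halloran in Selford, Edda Brightmoor in Palwick — not all in Bryrow. Condition met.
  (c) Every defendant has filed written consent, so this disjunct is met. Satisfied.
  (d) The amount in controversy is 42,000 dollars, within the USD 46,000 ceiling — that alternative is enough. Condition met.
  → Jurisdiction lies.
The Selford Regional Court:
  (a) The plaintiff resides in Velmont, which is not Selford — that alternative is enough. Condition met.
  (b) The claim is an employment claim. Met.
  (c) The amount in controversy is $42,000, which meets the 41,500 dollars floor. Condition met.
  (d) The contract was executed in Velmont, not Selford; the defendants reside as follows — Imre Halloran in Selford, Edda Brightmoor in Palwick — not all in Selford — every alternative fails. The proviso rescues it, though: the amount in controversy is USD 42,000, which meets the USD 10,000 floor. Condition met.
  (e) Imre Halloran resides in Selford, so this disjunct is met. Condition met.
  → Every requirement is satisfied — jurisdiction.
The Velmont Regional Court:
  (a) The contract was executed in Velmont, so one alternative holds. Met.
  (b) The claim is an employment claim, not a contract claim. Condition not met.
  (c) The plaintiff resides in Velmont, so this disjunct is met. The exception is not triggered, since the claim does not concern real property. Satisfied.
  (d) The claim is an employment claim, not a property claim. But the carve-out bites: the amount in controversy is $42,000, within the USD 150,000 ceiling. Condition not met.
  → No jurisdiction.

the Civil Court of Bryrow; the Selford Regional Court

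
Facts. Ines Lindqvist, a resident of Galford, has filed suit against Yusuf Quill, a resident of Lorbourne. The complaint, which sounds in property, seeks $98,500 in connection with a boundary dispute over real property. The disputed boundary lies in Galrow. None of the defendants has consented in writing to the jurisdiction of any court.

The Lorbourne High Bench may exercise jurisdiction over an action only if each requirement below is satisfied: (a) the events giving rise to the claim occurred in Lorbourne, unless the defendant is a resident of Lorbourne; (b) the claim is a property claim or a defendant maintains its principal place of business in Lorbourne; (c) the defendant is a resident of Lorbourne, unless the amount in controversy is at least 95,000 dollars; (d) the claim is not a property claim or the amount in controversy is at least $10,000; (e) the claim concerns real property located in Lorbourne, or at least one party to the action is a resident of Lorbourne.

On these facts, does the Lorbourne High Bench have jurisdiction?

Yes

The Lorbourne High Bench:
  (a) The operative events occurred in Galrow, not Lorbourne. However, the defendant resides in Lorbourne, so the 'unless' proviso supplies this condition. Met.
  (b) The claim is a property claim, so this disjunct is met. Met.
  (c) The defendant resides in Lorbourne. Satisfied.
  (d) The amount in controversy is USD 98,500, which meets the 10,000 dollars floor, so one alternative holds. Condition met.
  (e) Yusuf Quill resides in Lorbourne, which satisfies one of the alternatives. Met.
  → Every requirement is satisfied — jurisdiction.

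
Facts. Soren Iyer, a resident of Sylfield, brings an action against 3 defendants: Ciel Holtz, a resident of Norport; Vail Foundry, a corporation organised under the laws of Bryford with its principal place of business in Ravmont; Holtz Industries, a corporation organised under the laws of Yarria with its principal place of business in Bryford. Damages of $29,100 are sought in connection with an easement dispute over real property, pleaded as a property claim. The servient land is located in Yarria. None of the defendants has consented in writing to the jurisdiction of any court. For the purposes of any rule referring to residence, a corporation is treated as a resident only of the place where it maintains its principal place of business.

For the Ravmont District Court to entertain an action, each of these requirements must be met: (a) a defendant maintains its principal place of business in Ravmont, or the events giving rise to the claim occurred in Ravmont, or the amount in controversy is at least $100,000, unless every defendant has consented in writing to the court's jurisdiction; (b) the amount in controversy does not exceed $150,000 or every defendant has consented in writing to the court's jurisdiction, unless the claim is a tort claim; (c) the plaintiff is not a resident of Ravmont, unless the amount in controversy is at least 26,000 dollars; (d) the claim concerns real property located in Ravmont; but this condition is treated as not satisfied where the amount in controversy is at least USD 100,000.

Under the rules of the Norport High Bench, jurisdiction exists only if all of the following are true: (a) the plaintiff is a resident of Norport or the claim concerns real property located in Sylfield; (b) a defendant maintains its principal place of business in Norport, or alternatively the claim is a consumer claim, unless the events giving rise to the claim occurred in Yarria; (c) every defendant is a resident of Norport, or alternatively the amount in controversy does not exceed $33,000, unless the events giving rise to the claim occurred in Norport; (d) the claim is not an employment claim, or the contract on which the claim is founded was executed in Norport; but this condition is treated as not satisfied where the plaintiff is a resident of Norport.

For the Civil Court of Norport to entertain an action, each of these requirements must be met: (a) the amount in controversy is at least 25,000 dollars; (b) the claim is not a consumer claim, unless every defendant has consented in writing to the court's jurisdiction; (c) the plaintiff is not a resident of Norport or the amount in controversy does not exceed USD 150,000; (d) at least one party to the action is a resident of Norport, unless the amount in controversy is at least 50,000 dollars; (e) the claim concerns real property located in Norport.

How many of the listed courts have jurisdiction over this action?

0

The Ravmont District Court:
  (a) Vail Foundry has its principal place of business in Ravmont — that alternative is enough. Satisfied.
  (b) The amount in controversy is USD 29,100, within the $150,000 ceiling, so one alternative holds. Met.
  (c) The plaintiff resides in Sylfield, which is not Ravmont. Met.
  (d) The property lies in Yarria, not Ravmont. Not satisfied.
  → Not every requirement is met — no jurisdiction.
The Norport High Bench:
  (a) The plaintiff resides in Sylfield, not Norport; the property lies in Yarria, not Sylfield — no alternative holds. Not met.
  (b) The corporate defendant(s) have their principal place of business in Bryford, Ravmont, not Norport; the claim is a property claim, not a consumer claim — none of the alternatives is met. However, the operative events occurred in Yarria, so the 'unless' proviso supplies this condition. Condition met.
  (c) The amount in controversy is USD 29,100, within the USD 33,000 ceiling, so this disjunct is met. Satisfied.
  (d) The claim is a property claim, not an employment claim, so one alternative holds. And the carve-out is inapplicable — the plaintiff resides in Sylfield, not Norport. Condition met.
  → Not every requirement is met — no jurisdiction.
The Civil Court of Norport:
  (a) The amount in controversy is 29,100 dollars, which meets the USD 25,000 floor. Condition met.
  (b) The claim is a property claim, not a consumer claim. Met.
  (c) The plaintiff resides in Sylfield, which is not Norport — that alternative is enough. Condition met.
  (d) Ciel Holtz resides in Norport. Satisfied.
  (e) The property lies in Yarria, not Norport. Not met.
  → At least one condition fails; no jurisdiction.
No court satisfies all of its conditions.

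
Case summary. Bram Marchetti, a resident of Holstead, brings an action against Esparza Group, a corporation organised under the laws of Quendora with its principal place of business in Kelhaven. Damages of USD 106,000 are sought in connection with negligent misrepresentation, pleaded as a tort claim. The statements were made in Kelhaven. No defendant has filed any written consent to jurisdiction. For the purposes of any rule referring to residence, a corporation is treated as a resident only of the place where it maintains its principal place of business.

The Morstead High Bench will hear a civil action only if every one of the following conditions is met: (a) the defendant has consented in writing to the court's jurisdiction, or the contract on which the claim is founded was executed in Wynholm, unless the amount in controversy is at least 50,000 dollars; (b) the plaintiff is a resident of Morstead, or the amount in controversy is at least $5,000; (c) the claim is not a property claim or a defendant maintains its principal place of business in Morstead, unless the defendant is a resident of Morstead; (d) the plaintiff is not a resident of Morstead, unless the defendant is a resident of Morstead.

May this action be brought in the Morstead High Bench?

Yes

The Morstead High Bench:
  (a) No such written consent has been filed; no contract (and hence no place of execution) is alleged — no alternative holds. But the amount in controversy is 106,000 dollars, which meets the 50,000 dollars floor, and the 'unless' clause therefore excuses the requirement. Met.
  (b) The amount in controversy is USD 106,000, which meets the 5,000 dollars floor, which satisfies one of the alternatives. Condition met.
  (c) The claim is a tort claim, not a property claim, which satisfies one of the alternatives. Satisfied.
  (d) The plaintiff resides in Holstead, which is not Morstead. Met.
  → The court has jurisdiction.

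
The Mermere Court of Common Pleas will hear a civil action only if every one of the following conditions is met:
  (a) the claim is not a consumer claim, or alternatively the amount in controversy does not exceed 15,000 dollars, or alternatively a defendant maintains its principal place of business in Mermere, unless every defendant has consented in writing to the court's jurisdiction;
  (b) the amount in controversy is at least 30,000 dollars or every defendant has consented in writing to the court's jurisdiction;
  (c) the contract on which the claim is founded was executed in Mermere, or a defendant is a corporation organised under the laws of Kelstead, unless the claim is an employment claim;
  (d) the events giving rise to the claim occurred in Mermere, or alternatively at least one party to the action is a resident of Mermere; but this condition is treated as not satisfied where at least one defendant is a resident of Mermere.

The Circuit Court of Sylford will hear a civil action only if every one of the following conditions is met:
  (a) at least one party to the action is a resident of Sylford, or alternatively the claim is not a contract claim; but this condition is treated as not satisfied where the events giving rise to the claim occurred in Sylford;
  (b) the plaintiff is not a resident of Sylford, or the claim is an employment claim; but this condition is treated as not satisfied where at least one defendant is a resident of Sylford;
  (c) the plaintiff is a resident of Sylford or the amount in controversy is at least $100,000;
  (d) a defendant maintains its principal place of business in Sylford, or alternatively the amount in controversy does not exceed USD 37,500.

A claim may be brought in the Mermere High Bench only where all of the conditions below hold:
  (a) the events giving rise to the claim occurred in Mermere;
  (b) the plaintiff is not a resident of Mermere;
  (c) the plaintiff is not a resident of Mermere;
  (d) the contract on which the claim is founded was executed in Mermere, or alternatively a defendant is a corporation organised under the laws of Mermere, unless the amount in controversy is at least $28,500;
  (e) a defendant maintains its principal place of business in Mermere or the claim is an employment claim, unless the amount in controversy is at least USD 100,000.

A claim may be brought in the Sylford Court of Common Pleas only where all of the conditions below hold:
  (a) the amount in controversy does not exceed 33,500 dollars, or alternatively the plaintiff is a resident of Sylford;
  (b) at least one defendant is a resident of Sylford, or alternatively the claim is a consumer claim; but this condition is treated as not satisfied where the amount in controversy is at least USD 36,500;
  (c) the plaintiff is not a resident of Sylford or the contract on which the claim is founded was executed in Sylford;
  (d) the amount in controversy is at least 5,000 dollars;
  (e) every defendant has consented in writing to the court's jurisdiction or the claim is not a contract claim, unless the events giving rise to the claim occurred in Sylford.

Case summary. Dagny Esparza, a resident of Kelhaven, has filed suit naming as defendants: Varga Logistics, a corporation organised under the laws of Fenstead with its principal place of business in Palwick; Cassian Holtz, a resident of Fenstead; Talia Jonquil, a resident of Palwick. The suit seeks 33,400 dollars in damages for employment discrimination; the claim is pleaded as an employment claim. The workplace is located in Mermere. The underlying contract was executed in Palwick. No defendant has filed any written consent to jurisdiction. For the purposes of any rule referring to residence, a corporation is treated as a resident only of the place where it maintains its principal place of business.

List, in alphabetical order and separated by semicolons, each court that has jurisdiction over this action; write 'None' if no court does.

the Mermere Court of Common Pleas; the Mermere High Bench

The Mermere Court of Common Pleas:
  (a) The claim is an employment claim, not a consumer claim, so this disjunct is met. Met.
  (b) The amount in controversy is 33,400 dollars, which meets the USD 30,000 floor, which satisfies one of the alternatives. Condition met.
  (c) The contract was executed in Palwick, not Mermere; the corporate defendant(s) are organised in Fenstead, not Kelstead — every alternative fails. However, the claim is an employment claim, so the 'unless' proviso supplies this condition. Met.
  (d) The operative events occurred in Mermere, which satisfies one of the alternatives. And the carve-out is inapplicable — no defendant resides in Mermere (they reside in Palwick, Fenstead, Palwick). Satisfied.
  → Every requirement is satisfied — jurisdiction.
The Circuit Court of Sylford:
  (a) The claim is an employment claim, not a contract claim — that alternative is enough. The exception is not triggered, since the operative events occurred in Mermere, not Sylford. Condition met.
  (b) The plaintiff resides in Kelhaven, which is not Sylford, so this disjunct is met. The carve-out does not apply: no defendant resides in Sylford (they reside in Palwick, Fenstead, Palwick). Satisfied.
  (c) The plaintiff resides in Kelhaven, not Sylford; the amount in controversy is USD 33,400, below the 100,000 dollars floor — none of the alternatives is met. Not met.
  (d) The amount in controversy is USD 33,400, within the $37,500 ceiling, which satisfies one of the alternatives. Condition met.
  → At least one condition fails; no jurisdiction.
The Mermere High Bench:
  (a) The operative events occurred in Mermere. Met.
  (b) The plaintiff resides in Kelhaven, which is not Mermere. Satisfied.
  (c) The plaintiff resides in Kelhaven, which is not Mermere. Met.
  (d) The contract was executed in Palwick, not Mermere; the corporate defendant(s) are organised in Fenstead, not Mermere — none of the alternatives is met. But the amount in controversy is $33,400, which meets the $28,500 floor, and the 'unless' clause therefore excuses the requirement. Met.
  (e) The claim is an employment claim, which satisfies one of the alternatives. Condition met.
  → The court has jurisdiction.
The Sylford Court of Common Pleas:
  (a) The amount in controversy is 33,400 dollars, within the USD 33,500 ceiling — that alternative is enough. Met.
  (b) No defendant resides in Sylford (they reside in Palwick, Fenstead, Palwick); the claim is an employment claim, not a consumer claim — every alternative fails. Not satisfied.
  (c) The plaintiff resides in Kelhaven, which is not Sylford, so one alternative holds. Satisfied.
  (d) The amount in controversy is 33,400 dollars, which meets the 5,000 dollars floor. Satisfied.
  (e) The claim is an employment claim, not a contract claim, so this disjunct is met. Satisfied.
  → The court lacks jurisdiction.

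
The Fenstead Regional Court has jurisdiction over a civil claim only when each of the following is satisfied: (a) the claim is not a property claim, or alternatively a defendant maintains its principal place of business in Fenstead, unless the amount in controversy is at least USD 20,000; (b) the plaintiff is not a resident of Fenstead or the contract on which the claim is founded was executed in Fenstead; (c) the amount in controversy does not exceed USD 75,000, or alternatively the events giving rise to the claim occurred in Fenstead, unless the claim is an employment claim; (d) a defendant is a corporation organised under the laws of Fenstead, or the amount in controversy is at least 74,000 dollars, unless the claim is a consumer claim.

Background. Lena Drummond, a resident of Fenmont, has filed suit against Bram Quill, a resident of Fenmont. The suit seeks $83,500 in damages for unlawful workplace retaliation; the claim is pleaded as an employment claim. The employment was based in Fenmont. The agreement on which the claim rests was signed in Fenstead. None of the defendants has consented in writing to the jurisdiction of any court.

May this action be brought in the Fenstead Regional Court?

Yes

The Fenstead Regional Court:
  (a) The claim is an employment claim, not a property claim, so this disjunct is met. Met.
  (b) The plaintiff resides in Fenmont, which is not Fenstead, so one alternative holds. Satisfied.
  (c) The amount in controversy is USD 83,500, above the 75,000 dollars ceiling; the operative events occurred in Fenmont, not Fenstead — no alternative holds. The proviso rescues it, though: the claim is an employment claim. Met.
  (d) The amount in controversy is USD 83,500, which meets the USD 74,000 floor, so this disjunct is met. Satisfied.
  → The court has jurisdiction.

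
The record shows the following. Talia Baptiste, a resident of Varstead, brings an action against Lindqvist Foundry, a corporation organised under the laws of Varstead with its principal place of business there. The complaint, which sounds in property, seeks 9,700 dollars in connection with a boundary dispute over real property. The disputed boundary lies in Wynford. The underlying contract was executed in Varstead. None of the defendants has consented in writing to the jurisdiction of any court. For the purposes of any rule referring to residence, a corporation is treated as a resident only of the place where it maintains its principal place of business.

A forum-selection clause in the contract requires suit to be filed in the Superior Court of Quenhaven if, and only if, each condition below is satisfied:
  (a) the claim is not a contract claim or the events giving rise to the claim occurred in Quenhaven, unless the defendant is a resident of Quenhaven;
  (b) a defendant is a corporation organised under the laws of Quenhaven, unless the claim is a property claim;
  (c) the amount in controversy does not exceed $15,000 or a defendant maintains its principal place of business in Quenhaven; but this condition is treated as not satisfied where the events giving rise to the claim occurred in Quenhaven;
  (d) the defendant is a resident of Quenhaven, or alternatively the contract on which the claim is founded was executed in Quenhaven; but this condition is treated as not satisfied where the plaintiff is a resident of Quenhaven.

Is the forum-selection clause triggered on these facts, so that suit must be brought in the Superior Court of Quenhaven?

No

The Superior Court of Quenhaven:
  (a) The claim is a property claim, not a contract claim, which satisfies one of the alternatives. Satisfied.
  (b) The corporate defendant(s) are organised in Varstead, not Quenhaven. The proviso rescues it, though: the claim is a property claim. Condition met.
  (c) The amount in controversy is $9,700, within the USD 15,000 ceiling, so this disjunct is met. The carve-out does not apply: the operative events occurred in Wynford, not Quenhaven. Satisfied.
  (d) The defendant resides in Varstead, not Quenhaven; the contract was executed in Varstead, not Quenhaven — every alternative fails. Not satisfied.
  → The clause does not apply.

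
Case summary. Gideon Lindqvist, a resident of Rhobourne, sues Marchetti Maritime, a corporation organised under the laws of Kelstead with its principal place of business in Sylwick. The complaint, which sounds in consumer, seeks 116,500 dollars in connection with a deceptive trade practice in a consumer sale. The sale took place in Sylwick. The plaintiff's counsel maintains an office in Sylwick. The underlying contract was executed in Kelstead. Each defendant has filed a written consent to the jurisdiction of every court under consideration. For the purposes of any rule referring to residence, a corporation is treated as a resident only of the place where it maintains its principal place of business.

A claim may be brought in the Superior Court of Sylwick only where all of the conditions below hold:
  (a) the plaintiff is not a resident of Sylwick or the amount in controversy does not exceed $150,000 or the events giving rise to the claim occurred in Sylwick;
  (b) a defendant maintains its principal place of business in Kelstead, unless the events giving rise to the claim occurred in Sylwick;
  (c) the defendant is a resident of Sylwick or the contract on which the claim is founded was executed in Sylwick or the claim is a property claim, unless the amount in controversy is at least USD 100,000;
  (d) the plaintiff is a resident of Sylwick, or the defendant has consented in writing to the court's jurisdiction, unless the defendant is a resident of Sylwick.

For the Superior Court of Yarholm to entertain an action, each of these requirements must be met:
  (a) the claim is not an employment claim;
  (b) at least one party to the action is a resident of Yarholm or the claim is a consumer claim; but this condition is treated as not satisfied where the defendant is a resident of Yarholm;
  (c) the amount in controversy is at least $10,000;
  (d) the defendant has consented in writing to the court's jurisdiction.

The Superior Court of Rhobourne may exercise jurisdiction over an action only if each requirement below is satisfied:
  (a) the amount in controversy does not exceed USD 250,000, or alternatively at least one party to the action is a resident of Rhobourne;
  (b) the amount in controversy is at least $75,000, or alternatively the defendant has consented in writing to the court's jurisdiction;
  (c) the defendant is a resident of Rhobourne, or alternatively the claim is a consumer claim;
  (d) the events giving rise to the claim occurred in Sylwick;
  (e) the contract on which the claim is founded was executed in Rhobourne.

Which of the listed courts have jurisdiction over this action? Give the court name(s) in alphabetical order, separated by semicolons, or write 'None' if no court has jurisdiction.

The Superior Court of Sylwick:
  (a) The plaintiff resides in Rhobourne, which is not Sylwick, so one alternative holds. Met.
  (b) The corporate defendant(s) have their principal place of business in Sylwick, not Kelstead. But the operative events occurred in Sylwick, and the 'unless' clause therefore excuses the requirement. Condition met.
  (c) The defendant resides in Sylwick, which satisfies one of the alternatives. Met.
  (d) Every defendant has filed written consent — that alternative is enough. Satisfied.
  → Jurisdiction lies.
The Superior Court of Yarholm:
  (a) The claim is a consumer claim, not an employment claim. Satisfied.
  (b) The claim is a consumer claim — that alternative is enough. The carve-out does not apply: the defendant resides in Sylwick, not Yarholm. Satisfied.
  (c) The amount in controversy is USD 116,500, which meets the USD 10,000 floor. Condition met.
  (d) Every defendant has filed written consent. Met.
  → All conditions met; jurisdiction exists.
The Superior Court of Rhobourne:
  (a) The amount in controversy is 116,500 dollars, within the $250,000 ceiling, so one alternative holds. Met.
  (b) The amount in controversy is USD 116,500, which meets the USD 75,000 floor, so one alternative holds. Condition met.
  (c) The claim is a consumer claim, so one alternative holds. Met.
  (d) The operative events occurred in Sylwick. Satisfied.
  (e) The contract was executed in Kelstead, not Rhobourne. Not satisfied.
  → Not every requirement is met — no jurisdiction.

the Superior Court of Sylwick; the Superior Court of Yarholm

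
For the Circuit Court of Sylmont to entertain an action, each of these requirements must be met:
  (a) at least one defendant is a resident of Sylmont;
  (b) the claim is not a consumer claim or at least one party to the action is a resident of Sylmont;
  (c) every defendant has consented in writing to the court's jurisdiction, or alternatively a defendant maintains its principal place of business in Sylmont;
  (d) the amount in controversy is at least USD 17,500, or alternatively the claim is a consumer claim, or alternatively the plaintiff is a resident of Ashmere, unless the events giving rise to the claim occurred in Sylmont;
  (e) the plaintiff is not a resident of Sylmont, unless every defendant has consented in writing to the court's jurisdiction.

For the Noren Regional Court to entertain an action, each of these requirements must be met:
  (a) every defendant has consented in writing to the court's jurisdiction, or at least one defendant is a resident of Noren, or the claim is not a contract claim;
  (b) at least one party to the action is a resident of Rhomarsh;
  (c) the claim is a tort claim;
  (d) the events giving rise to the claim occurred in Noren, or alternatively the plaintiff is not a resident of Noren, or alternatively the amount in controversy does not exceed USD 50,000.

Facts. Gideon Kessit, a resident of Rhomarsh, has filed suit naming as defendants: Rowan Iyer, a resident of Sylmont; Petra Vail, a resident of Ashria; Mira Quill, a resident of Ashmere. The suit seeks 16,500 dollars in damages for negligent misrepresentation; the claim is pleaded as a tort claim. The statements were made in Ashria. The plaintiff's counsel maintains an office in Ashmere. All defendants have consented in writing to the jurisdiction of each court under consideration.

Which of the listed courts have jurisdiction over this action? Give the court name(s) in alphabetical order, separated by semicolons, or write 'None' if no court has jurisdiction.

the Noren Regional Court

The Circuit Court of Sylmont:
  (a) Rowan Iyer resides in Sylmont. Satisfied.
  (b) The claim is a tort claim, not a consumer claim, so one alternative holds. Met.
  (c) Every defendant has filed written consent, so one alternative holds. Satisfied.
  (d) The amount in controversy is 16,500 dollars, below the USD 17,500 floor; the claim is a tort claim, not a consumer claim; the plaintiff resides in Rhomarsh, not Ashmere — none of the alternatives is met. Nor does the 'unless' clause help: the operative events occurred in Ashria, not Sylmont. Not satisfied.
  (e) The plaintiff resides in Rhomarsh, which is not Sylmont. Condition met.
  → At least one condition fails; no jurisdiction.
The Noren Regional Court:
  (a) Every defendant has filed written consent, so this disjunct is met. Satisfied.
  (b) Gideon Kessit resides in Rhomarsh. Satisfied.
  (c) The claim is a tort claim. Condition met.
  (d) The plaintiff resides in Rhomarsh, which is not Noren, so this disjunct is met. Satisfied.
  → The court has jurisdiction.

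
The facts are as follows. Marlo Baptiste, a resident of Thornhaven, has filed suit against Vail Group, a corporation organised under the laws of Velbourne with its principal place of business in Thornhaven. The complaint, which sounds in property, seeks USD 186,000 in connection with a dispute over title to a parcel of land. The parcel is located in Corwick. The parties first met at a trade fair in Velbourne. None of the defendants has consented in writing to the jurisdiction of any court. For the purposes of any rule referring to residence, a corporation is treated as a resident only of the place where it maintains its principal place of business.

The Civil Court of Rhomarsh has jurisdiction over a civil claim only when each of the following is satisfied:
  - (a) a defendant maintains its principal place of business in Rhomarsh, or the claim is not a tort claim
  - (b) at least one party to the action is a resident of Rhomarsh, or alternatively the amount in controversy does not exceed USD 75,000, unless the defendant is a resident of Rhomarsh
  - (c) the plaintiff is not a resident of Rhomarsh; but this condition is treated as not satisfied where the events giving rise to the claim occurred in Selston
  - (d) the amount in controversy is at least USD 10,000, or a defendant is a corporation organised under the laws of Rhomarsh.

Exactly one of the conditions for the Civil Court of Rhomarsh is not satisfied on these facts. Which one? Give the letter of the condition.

The Civil Court of Rhomarsh:
  (a) The claim is a property claim, not a tort claim — that alternative is enough. Met.
  (b) No party resides in Rhomarsh; the amount in controversy is USD 186,000, above the $75,000 ceiling — none of the alternatives is met. And the defendant resides in Thornhaven, not Rhomarsh, so the proviso does not save it. Fails.
  (c) The plaintiff resides in Thornhaven, which is not Rhomarsh. The carve-out does not apply: the operative events occurred in Corwick, not Selston. Met.
  (d) The amount in controversy is 186,000 dollars, which meets the $10,000 floor, which satisfies one of the alternatives. Met.
Only condition (b) fails.

(b)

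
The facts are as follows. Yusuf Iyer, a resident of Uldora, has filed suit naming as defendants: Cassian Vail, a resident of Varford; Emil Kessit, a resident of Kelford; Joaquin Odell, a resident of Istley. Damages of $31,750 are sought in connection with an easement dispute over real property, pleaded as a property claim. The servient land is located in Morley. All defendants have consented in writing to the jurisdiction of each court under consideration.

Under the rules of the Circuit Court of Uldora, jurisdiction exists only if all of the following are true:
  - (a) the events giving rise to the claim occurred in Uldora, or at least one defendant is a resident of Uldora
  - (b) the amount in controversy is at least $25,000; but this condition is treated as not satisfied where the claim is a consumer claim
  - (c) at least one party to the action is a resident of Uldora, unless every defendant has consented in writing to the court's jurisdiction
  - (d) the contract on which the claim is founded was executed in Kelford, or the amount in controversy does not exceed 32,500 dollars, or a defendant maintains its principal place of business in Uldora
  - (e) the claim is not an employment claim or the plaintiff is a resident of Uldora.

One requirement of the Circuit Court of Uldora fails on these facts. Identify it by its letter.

(a)

The Circuit Court of Uldora:
  (a) The operative events occurred in Morley, not Uldora; no defendant resides in Uldora (they reside in Varford, Kelford, Istley) — none of the alternatives is met. Fails.
  (b) The amount in controversy is 31,750 dollars, which meets the $25,000 floor. The carve-out does not apply: the claim is a property claim, not a consumer claim. Condition met.
  (c) Yusuf Iyer resides in Uldora. Condition met.
  (d) The amount in controversy is USD 31,750, within the USD 32,500 ceiling, so one alternative holds. Condition met.
  (e) The claim is a property claim, not an employment claim, so this disjunct is met. Satisfied.
Only condition (a) fails.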